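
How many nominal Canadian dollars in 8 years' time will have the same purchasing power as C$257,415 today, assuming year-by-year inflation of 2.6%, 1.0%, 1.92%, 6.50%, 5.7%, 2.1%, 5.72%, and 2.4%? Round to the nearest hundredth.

C$338,274.65

Cumulative price-level factor: 1.026 × 1.010 × 1.0192 × 1.0650 × 1.057 × 1.021 × 1.0572 × 1.024 ≈ 1.3141217332.
The nominal amount required is C$257,415 scaled up by that factor.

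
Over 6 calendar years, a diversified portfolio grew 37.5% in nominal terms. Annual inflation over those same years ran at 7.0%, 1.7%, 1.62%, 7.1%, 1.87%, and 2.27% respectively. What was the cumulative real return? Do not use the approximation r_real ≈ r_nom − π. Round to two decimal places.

Cumulative inflation factor: 1.070 × 1.017 × 1.0162 × 1.071 × 1.0187 × 1.0227 ≈ 1.23387.
Nominal growth factor: 1.37500. Real growth factor = 1.37500 / 1.23387 ≈ 1.11438.
Total real return ≈ 11.4384%.

11.44%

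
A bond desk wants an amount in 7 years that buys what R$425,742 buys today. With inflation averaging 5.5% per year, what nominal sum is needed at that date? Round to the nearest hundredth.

R$619,318.02

Cumulative price-level factor: (1+5.5%)^7 ≈ 1.4546791611.
The nominal amount required is R$425,742 scaled up by that factor.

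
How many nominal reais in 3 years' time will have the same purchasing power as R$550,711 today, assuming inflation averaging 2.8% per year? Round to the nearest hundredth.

Cumulative price-level factor: (1+2.8%)^3 = 1.086373952.
The nominal amount required is R$550,711 scaled up by that factor.

R$598,278.09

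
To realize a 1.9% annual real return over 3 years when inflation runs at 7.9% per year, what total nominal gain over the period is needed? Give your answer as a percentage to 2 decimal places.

Required annual nominal rate: (1+1.9%)(1+7.9%) − 1 = 9.9501%.
Cumulative over 3 years: (1 + 0.099501)^3 − 1 ≈ 0.32919.

32.92%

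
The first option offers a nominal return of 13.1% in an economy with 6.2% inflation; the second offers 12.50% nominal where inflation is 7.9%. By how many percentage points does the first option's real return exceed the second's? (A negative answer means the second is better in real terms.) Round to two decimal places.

2.23

The first option real return: 1.131/1.062 − 1 = 6.497%.
The second real return: 1.1250/1.079 − 1 = 4.263%.
Difference: 6.497 − 4.263 = 2.234 pp.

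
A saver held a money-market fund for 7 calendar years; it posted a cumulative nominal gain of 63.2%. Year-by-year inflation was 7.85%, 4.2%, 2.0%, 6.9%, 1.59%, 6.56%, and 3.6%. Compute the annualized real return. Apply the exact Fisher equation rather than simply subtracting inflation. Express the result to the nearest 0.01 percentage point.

2.49%

Cumulative inflation factor: 1.0785 × 1.042 × 1.020 × 1.069 × 1.0159 × 1.0656 × 1.036 ≈ 1.37427.
Nominal growth factor: 1.63200. Real growth factor = 1.63200 / 1.37427 ≈ 1.18754.
Annualized: 1.18754^(1/7) − 1 ≈ 0.02486.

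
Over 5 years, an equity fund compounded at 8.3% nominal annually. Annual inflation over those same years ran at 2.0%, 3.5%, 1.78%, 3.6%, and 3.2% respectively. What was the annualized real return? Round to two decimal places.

5.34%

Cumulative inflation factor: 1.020 × 1.035 × 1.0178 × 1.036 × 1.032 ≈ 1.14879.
Nominal growth factor: 1.48985. Real growth factor = 1.48985 / 1.14879 ≈ 1.29688.
Annualized: 1.29688^(1/5) − 1 ≈ 0.05337.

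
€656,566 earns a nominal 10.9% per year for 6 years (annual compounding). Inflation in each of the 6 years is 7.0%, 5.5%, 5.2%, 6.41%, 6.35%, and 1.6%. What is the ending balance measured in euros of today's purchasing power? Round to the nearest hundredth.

€894,544.69

Nominal value at maturity: €656,566 × (1 + 10.9%)^6 ≈ €1,221,427.42.
Price-level factor over 6 years: 1.070 × 1.055 × 1.052 × 1.0641 × 1.0635 × 1.016 ≈ 1.3654179961.
The maturity value deflated by that factor is the answer in today's purchasing power.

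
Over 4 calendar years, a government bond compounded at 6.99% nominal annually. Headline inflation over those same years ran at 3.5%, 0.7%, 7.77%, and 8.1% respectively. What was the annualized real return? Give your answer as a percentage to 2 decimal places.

Cumulative inflation factor: 1.035 × 1.007 × 1.0777 × 1.081 ≈ 1.21421.
Nominal growth factor: 1.31031. Real growth factor = 1.31031 / 1.21421 ≈ 1.07914.
Annualized: 1.07914^(1/4) − 1 ≈ 0.01922.

1.92%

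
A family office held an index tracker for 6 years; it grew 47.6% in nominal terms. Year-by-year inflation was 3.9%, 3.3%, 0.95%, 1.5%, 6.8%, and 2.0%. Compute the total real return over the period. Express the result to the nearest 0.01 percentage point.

Cumulative inflation factor: 1.039 × 1.033 × 1.0095 × 1.015 × 1.068 × 1.020 ≈ 1.19801.
Nominal growth factor: 1.47600. Real growth factor = 1.47600 / 1.19801 ≈ 1.23205.
Total real return ≈ 23.2045%.

23.20%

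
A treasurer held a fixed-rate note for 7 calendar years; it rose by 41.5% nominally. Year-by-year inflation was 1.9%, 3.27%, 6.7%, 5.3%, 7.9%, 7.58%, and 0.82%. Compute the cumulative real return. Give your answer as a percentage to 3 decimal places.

Cumulative inflation factor: 1.019 × 1.0327 × 1.067 × 1.053 × 1.079 × 1.0758 × 1.0082 ≈ 1.38370.
Nominal growth factor: 1.41500. Real growth factor = 1.41500 / 1.38370 ≈ 1.02262.
Total real return ≈ 2.2623%.

2.262%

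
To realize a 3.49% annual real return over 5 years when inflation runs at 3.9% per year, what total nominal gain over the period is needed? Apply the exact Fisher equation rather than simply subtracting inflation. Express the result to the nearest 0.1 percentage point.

Required annual nominal rate: (1+3.49%)(1+3.9%) − 1 = 7.52611%.
Cumulative over 5 years: (1 + 0.0752611)^5 − 1 ≈ 0.43737.

43.7%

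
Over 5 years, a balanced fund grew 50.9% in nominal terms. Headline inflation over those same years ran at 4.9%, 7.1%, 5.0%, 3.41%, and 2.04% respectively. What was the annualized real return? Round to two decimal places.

3.93%

Cumulative inflation factor: 1.049 × 1.071 × 1.050 × 1.0341 × 1.0204 ≈ 1.24476.
Nominal growth factor: 1.50900. Real growth factor = 1.50900 / 1.24476 ≈ 1.21228.
Annualized: 1.21228^(1/5) − 1 ≈ 0.03925.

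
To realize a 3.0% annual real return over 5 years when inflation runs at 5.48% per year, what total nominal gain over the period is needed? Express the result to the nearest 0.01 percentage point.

Required annual nominal rate: (1+3.0%)(1+5.48%) − 1 = 8.6444%.
Cumulative over 5 years: (1 + 0.086444)^5 − 1 ≈ 0.51369.

51.37%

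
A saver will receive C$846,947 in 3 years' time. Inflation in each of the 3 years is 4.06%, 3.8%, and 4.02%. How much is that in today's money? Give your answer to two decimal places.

Price-level factor over 3 years: 1.0406 × 1.038 × 1.0402 ≈ 1.1235645406.
Purchasing power today: C$846,947 divided by that factor.

C$753,803.60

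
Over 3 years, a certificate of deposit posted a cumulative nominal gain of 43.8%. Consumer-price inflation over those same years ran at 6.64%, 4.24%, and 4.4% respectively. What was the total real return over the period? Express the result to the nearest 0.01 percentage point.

23.91%

Cumulative inflation factor: 1.0664 × 1.0424 × 1.044 ≈ 1.16053.
Nominal growth factor: 1.43800. Real growth factor = 1.43800 / 1.16053 ≈ 1.23909.
Total real return ≈ 23.9093%.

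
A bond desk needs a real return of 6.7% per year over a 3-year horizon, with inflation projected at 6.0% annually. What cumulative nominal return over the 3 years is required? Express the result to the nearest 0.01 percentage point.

44.68%

Required annual nominal rate: (1+6.7%)(1+6.0%) − 1 = 13.102%.
Cumulative over 3 years: (1 + 0.13102)^3 − 1 ≈ 0.44681.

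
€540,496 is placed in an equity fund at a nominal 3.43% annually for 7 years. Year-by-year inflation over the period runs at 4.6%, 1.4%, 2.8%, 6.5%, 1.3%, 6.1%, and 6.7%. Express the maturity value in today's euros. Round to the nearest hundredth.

Nominal value at maturity: €540,496 × (1 + 3.43%)^7 ≈ €684,412.85.
Price-level factor over 7 years: 1.046 × 1.014 × 1.028 × 1.065 × 1.013 × 1.061 × 1.067 ≈ 1.3316853150.
Dividing the nominal maturity value by the price-level factor gives the value in today's money.

€513,944.88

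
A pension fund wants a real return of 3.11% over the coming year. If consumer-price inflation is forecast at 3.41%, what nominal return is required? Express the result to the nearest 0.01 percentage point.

6.63%

By the Fisher equation, 1 + r_nom = (1 + 3.11%)(1 + 3.41%) = 1.0311 × 1.0341 = 1.06626051.
So r_nom = 6.626051%.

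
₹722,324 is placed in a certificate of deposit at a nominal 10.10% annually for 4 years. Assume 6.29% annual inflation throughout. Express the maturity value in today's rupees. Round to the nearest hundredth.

₹831,594.66

Nominal value at maturity: ₹722,324 × (1 + 10.10%)^4 ≈ ₹1,061,405.47.
Price-level factor over 4 years: (1 + 6.29%)^4 ≈ 1.2763495459.
The maturity value deflated by that factor is the answer in today's purchasing power.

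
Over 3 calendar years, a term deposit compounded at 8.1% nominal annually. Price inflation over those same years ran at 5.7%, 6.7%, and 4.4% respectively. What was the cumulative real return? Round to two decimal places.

Cumulative inflation factor: 1.057 × 1.067 × 1.044 ≈ 1.17744.
Nominal growth factor: 1.26321. Real growth factor = 1.26321 / 1.17744 ≈ 1.07285.
Total real return ≈ 7.2845%.

7.28%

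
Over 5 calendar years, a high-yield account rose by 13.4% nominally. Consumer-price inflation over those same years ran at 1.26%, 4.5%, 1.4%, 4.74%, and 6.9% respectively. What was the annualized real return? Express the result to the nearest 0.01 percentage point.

-1.15%

Cumulative inflation factor: 1.0126 × 1.045 × 1.014 × 1.0474 × 1.069 ≈ 1.20139.
Nominal growth factor: 1.13400. Real growth factor = 1.13400 / 1.20139 ≈ 0.94391.
Annualized: 0.94391^(1/5) − 1 ≈ -0.01148.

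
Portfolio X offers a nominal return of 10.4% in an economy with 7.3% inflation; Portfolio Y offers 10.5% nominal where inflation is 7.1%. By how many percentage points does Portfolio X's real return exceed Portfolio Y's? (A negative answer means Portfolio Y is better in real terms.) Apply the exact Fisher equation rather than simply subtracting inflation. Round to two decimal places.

-0.29

Portfolio X real return: 1.104/1.073 − 1 = 2.889%.
Portfolio Y real return: 1.105/1.071 − 1 = 3.175%.
Difference: 2.889 − 3.175 = -0.286 pp.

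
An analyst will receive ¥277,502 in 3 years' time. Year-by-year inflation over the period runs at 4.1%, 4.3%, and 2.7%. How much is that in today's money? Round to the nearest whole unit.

Price-level factor over 3 years: 1.041 × 1.043 × 1.027 = 1.115078601.
Purchasing power today: ¥277,502 divided by that factor.

¥248,863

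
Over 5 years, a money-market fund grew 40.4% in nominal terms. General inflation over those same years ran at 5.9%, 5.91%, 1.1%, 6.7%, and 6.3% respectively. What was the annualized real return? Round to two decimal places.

1.77%

Cumulative inflation factor: 1.059 × 1.0591 × 1.011 × 1.067 × 1.063 ≈ 1.28612.
Nominal growth factor: 1.40400. Real growth factor = 1.40400 / 1.28612 ≈ 1.09165.
Annualized: 1.09165^(1/5) − 1 ≈ 0.01769.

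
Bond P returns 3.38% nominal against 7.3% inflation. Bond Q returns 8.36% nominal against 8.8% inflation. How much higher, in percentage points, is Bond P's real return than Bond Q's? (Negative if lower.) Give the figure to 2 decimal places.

-3.25

Bond P real return: 1.0338/1.073 − 1 = -3.653%.
Bond Q real return: 1.0836/1.088 − 1 = -0.404%.
Difference: -3.653 − (-0.404) = -3.249 pp.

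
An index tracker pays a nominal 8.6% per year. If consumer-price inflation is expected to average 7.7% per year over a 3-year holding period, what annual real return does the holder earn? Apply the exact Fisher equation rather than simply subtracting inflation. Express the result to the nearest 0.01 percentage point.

With constant rates the annual real return is the same each year: (1+8.6%)/(1+7.7%) − 1 = 0.00836.

0.84%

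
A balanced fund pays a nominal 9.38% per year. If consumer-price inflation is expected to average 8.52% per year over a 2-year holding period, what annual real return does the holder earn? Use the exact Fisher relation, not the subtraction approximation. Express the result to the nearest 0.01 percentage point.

0.79%

With constant rates the annual real return is the same each year: (1+9.38%)/(1+8.52%) − 1 = 0.00792.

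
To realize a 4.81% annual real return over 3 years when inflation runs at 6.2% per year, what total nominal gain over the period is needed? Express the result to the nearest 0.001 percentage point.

37.906%

Required annual nominal rate: (1+4.81%)(1+6.2%) − 1 = 11.30822%.
Cumulative over 3 years: (1 + 0.1130822)^3 − 1 ≈ 0.37906.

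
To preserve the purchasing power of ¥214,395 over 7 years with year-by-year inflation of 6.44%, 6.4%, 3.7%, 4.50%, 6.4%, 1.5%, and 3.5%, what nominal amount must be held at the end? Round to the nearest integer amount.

¥294,106

Cumulative price-level factor: 1.0644 × 1.064 × 1.037 × 1.0450 × 1.064 × 1.015 × 1.035 ≈ 1.3717960900.
Multiplying ¥214,395 by the price-level factor gives the future nominal sum.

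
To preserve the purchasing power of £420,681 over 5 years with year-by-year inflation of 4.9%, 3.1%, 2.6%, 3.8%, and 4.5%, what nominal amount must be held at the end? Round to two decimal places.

Cumulative price-level factor: 1.049 × 1.031 × 1.026 × 1.038 × 1.045 ≈ 1.2036359708.
Multiplying £420,681 by the price-level factor gives the future nominal sum.

£506,346.78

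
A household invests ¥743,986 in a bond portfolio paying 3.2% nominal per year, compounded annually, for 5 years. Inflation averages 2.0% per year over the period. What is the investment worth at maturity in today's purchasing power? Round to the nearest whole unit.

Nominal value at maturity: ¥743,986 × (1 + 3.2%)^5 ≈ ¥870,890.
Price-level factor over 5 years: (1 + 2.0%)^5 = 1.1040808032.
The maturity value deflated by that factor is the answer in today's purchasing power.

¥788,792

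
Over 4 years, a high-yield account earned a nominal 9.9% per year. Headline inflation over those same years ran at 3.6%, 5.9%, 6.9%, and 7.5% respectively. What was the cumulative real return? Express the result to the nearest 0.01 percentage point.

Cumulative inflation factor: 1.036 × 1.059 × 1.069 × 1.075 ≈ 1.26079.
Nominal growth factor: 1.45878. Real growth factor = 1.45878 / 1.26079 ≈ 1.15704.
Total real return ≈ 15.7041%.

15.70%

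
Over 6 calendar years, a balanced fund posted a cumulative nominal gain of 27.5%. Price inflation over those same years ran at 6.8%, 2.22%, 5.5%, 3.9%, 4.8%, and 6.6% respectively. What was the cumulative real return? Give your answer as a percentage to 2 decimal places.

-4.63%

Cumulative inflation factor: 1.068 × 1.0222 × 1.055 × 1.039 × 1.048 × 1.066 ≈ 1.33688.
Nominal growth factor: 1.27500. Real growth factor = 1.27500 / 1.33688 ≈ 0.95371.
Total real return ≈ -4.6290%.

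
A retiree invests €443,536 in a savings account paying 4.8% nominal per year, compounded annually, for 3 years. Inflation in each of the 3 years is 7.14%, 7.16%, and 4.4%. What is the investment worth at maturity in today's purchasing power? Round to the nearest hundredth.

€425,919.85

Nominal value at maturity: €443,536 × (1 + 4.8%)^3 ≈ €510,519.96.
Price-level factor over 3 years: 1.0714 × 1.0716 × 1.044 ≈ 1.1986291786.
Dividing the nominal maturity value by the price-level factor gives the value in today's money.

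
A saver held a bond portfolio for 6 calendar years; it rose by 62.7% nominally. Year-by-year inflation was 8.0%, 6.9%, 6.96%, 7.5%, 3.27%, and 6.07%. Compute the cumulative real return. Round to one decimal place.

11.9%

Cumulative inflation factor: 1.080 × 1.069 × 1.0696 × 1.075 × 1.0327 × 1.0607 ≈ 1.45411.
Nominal growth factor: 1.62700. Real growth factor = 1.62700 / 1.45411 ≈ 1.11890.
Total real return ≈ 11.8895%.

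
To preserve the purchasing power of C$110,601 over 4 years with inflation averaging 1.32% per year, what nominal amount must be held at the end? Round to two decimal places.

Cumulative price-level factor: (1+1.32%)^4 ≈ 1.0538546702.
Multiplying C$110,601 by the price-level factor gives the future nominal sum.

C$116,557.38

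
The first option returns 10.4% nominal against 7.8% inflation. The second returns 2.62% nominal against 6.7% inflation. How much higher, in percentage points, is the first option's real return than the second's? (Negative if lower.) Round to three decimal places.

6.236

The first option real return: 1.104/1.078 − 1 = 2.4119%.
The second real return: 1.0262/1.067 − 1 = -3.8238%.
Difference: 2.4119 − (-3.8238) = 6.2357 pp.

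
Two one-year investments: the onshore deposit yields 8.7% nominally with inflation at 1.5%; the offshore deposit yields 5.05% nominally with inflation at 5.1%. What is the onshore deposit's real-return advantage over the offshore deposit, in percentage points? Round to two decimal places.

7.14

The onshore deposit real return: 1.087/1.015 − 1 = 7.094%.
The offshore deposit real return: 1.0505/1.051 − 1 = -0.048%.
Difference: 7.094 − (-0.048) = 7.142 pp.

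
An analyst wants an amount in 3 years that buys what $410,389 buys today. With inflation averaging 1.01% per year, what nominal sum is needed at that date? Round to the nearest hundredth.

Cumulative price-level factor: (1+1.01%)^3 ≈ 1.0306070603.
Multiplying $410,389 by the price-level factor gives the future nominal sum.

$422,949.80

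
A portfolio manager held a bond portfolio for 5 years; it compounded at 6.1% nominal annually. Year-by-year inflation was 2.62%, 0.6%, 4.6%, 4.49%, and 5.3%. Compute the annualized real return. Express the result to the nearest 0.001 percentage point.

2.504%

Cumulative inflation factor: 1.0262 × 1.006 × 1.046 × 1.0449 × 1.053 ≈ 1.18813.
Nominal growth factor: 1.34455. Real growth factor = 1.34455 / 1.18813 ≈ 1.13165.
Annualized: 1.13165^(1/5) − 1 ≈ 0.02504.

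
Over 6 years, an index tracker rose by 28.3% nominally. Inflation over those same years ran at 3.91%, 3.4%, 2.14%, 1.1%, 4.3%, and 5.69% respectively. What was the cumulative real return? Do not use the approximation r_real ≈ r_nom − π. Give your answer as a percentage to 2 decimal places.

4.90%

Cumulative inflation factor: 1.0391 × 1.034 × 1.0214 × 1.011 × 1.043 × 1.0569 ≈ 1.22305.
Nominal growth factor: 1.28300. Real growth factor = 1.28300 / 1.22305 ≈ 1.04902.
Total real return ≈ 4.9019%.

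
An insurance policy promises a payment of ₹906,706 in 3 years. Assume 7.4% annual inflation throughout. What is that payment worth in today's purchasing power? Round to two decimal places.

₹731,903.20

Price-level factor over 3 years: (1 + 7.4%)^3 = 1.238833224.
Purchasing power today: ₹906,706 divided by that factor.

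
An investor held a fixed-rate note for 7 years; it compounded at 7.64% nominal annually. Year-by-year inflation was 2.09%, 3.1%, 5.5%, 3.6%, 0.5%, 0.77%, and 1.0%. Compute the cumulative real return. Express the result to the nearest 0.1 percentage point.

42.3%

Cumulative inflation factor: 1.0209 × 1.031 × 1.055 × 1.036 × 1.005 × 1.0077 × 1.010 ≈ 1.17672.
Nominal growth factor: 1.67423. Real growth factor = 1.67423 / 1.17672 ≈ 1.42280.
Total real return ≈ 42.2797%.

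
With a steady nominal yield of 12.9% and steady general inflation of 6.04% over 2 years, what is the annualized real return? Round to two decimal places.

6.47%

With constant rates the annual real return is the same each year: (1+12.9%)/(1+6.04%) − 1 = 0.06469.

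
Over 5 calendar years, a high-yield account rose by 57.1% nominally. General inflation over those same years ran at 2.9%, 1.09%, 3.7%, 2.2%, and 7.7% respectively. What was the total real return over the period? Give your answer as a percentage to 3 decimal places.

Cumulative inflation factor: 1.029 × 1.0109 × 1.037 × 1.022 × 1.077 ≈ 1.18732.
Nominal growth factor: 1.57100. Real growth factor = 1.57100 / 1.18732 ≈ 1.32314.
Total real return ≈ 32.3144%.

32.314%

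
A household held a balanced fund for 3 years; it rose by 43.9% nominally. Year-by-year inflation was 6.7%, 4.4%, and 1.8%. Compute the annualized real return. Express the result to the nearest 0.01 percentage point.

Cumulative inflation factor: 1.067 × 1.044 × 1.018 ≈ 1.13400.
Nominal growth factor: 1.43900. Real growth factor = 1.43900 / 1.13400 ≈ 1.26896.
Annualized: 1.26896^(1/3) − 1 ≈ 0.08264.

8.26%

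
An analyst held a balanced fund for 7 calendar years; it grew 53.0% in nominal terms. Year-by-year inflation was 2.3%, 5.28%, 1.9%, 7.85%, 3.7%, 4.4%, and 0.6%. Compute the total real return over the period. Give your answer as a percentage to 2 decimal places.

18.69%

Cumulative inflation factor: 1.023 × 1.0528 × 1.019 × 1.0785 × 1.037 × 1.044 × 1.006 ≈ 1.28912.
Nominal growth factor: 1.53000. Real growth factor = 1.53000 / 1.28912 ≈ 1.18686.
Total real return ≈ 18.6857%.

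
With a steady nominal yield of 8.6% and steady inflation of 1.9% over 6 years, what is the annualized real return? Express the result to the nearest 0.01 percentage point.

6.58%

With constant rates the annual real return is the same each year: (1+8.6%)/(1+1.9%) − 1 = 0.06575.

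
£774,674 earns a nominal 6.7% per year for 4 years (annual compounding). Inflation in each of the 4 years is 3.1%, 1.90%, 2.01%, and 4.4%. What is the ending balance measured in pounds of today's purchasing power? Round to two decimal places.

Nominal value at maturity: £774,674 × (1 + 6.7%)^4 ≈ £1,004,099.29.
Price-level factor over 4 years: 1.031 × 1.0190 × 1.0201 × 1.044 ≈ 1.1188608958.
The maturity value deflated by that factor is the answer in today's purchasing power.

£897,429.96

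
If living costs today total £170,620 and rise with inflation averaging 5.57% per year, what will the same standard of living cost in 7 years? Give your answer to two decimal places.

£249,352.42

Cumulative price-level factor: (1+5.57%)^7 ≈ 1.4614489544.
Multiplying £170,620 by the price-level factor gives the future nominal sum.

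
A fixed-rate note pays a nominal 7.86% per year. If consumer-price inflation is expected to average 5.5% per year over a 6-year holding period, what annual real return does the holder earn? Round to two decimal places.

With constant rates the annual real return is the same each year: (1+7.86%)/(1+5.5%) − 1 = 0.02237.

2.24%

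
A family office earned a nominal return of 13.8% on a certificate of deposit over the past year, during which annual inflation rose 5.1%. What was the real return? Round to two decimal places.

Real return via the Fisher equation: (1 + 13.8%)/(1 + 5.1%) − 1 = 1.138/1.051 − 1 ≈ 0.08278.

8.28%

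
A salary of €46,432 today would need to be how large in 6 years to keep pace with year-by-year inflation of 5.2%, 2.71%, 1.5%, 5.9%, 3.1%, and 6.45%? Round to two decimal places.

Cumulative price-level factor: 1.052 × 1.0271 × 1.015 × 1.059 × 1.031 × 1.0645 ≈ 1.2746613060.
The nominal amount required is €46,432 scaled up by that factor.

€59,185.07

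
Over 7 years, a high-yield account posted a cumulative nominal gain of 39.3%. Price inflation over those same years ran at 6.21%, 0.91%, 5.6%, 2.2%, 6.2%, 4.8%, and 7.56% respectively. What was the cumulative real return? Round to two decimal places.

Cumulative inflation factor: 1.0621 × 1.0091 × 1.056 × 1.022 × 1.062 × 1.048 × 1.0756 ≈ 1.38469.
Nominal growth factor: 1.39300. Real growth factor = 1.39300 / 1.38469 ≈ 1.00600.
Total real return ≈ 0.6005%.

0.60%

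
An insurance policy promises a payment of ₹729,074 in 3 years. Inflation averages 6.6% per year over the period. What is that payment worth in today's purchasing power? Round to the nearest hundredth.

₹601,866.26

Price-level factor over 3 years: (1 + 6.6%)^3 = 1.211355496.
Purchasing power today: ₹729,074 divided by that factor.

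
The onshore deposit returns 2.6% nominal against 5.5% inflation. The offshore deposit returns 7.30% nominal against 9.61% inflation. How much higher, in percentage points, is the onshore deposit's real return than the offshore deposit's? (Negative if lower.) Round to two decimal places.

-0.64

The onshore deposit real return: 1.026/1.055 − 1 = -2.749%.
The offshore deposit real return: 1.0730/1.0961 − 1 = -2.107%.
Difference: -2.749 − (-2.107) = -0.642 pp.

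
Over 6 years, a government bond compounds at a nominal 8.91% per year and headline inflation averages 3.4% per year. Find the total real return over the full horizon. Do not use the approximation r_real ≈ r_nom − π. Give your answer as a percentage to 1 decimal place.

The annual real rate is (1+8.91%)/(1+3.4%) − 1 = 5.3288%.
Compounded over 6 years: (1 + 0.053288)^6 − 1 ≈ 0.36547.

36.5%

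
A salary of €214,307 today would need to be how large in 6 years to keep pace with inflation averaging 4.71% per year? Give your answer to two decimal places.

Cumulative price-level factor: (1+4.71%)^6 ≈ 1.3180411141.
The nominal amount required is €214,307 scaled up by that factor.

€282,465.44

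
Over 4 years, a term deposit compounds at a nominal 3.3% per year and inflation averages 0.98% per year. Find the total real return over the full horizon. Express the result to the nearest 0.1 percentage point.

9.5%

The annual real rate is (1+3.3%)/(1+0.98%) − 1 = 2.2975%.
Compounded over 4 years: (1 + 0.022975)^4 − 1 ≈ 0.09512.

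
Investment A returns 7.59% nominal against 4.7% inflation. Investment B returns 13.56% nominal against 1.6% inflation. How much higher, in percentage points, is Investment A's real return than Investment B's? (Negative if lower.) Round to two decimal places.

-9.01

Investment A real return: 1.0759/1.047 − 1 = 2.760%.
Investment B real return: 1.1356/1.016 − 1 = 11.772%.
Difference: 2.760 − 11.772 = -9.012 pp.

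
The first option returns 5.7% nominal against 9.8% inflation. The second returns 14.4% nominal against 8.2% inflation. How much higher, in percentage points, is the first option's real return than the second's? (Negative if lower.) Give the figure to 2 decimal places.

-9.46

The first option real return: 1.057/1.098 − 1 = -3.734%.
The second real return: 1.144/1.082 − 1 = 5.730%.
Difference: -3.734 − 5.730 = -9.464 pp.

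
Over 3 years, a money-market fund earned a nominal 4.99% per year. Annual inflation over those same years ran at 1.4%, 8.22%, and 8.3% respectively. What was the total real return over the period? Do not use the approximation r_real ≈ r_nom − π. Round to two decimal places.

Cumulative inflation factor: 1.014 × 1.0822 × 1.083 ≈ 1.18843.
Nominal growth factor: 1.15729. Real growth factor = 1.15729 / 1.18843 ≈ 0.97380.
Total real return ≈ -2.6200%.

-2.62%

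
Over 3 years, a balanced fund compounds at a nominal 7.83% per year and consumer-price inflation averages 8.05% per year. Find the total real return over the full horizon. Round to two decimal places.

The annual real rate is (1+7.83%)/(1+8.05%) − 1 = -0.2036%.
Compounded over 3 years: (1 + -0.002036)^3 − 1 ≈ -0.00610.

-0.61%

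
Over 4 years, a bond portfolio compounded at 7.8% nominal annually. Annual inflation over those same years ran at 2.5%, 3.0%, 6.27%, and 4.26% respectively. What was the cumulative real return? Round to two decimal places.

15.45%

Cumulative inflation factor: 1.025 × 1.030 × 1.0627 × 1.0426 ≈ 1.16974.
Nominal growth factor: 1.35044. Real growth factor = 1.35044 / 1.16974 ≈ 1.15448.
Total real return ≈ 15.4478%.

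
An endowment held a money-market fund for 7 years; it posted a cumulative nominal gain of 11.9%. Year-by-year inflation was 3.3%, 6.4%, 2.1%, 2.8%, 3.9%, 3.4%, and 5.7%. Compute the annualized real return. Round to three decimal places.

-2.226%

Cumulative inflation factor: 1.033 × 1.064 × 1.021 × 1.028 × 1.039 × 1.034 × 1.057 ≈ 1.31000.
Nominal growth factor: 1.11900. Real growth factor = 1.11900 / 1.31000 ≈ 0.85420.
Annualized: 0.85420^(1/7) − 1 ≈ -0.02226.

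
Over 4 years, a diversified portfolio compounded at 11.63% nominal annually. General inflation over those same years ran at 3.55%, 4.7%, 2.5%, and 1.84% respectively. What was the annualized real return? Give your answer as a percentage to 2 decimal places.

Cumulative inflation factor: 1.0355 × 1.047 × 1.025 × 1.0184 ≈ 1.13172.
Nominal growth factor: 1.55283. Real growth factor = 1.55283 / 1.13172 ≈ 1.37210.
Annualized: 1.37210^(1/4) − 1 ≈ 0.08230.

8.23%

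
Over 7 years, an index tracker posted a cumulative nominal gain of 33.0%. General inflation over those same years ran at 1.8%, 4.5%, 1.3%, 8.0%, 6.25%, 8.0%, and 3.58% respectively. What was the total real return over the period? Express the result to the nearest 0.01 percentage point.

-3.86%

Cumulative inflation factor: 1.018 × 1.045 × 1.013 × 1.080 × 1.0625 × 1.080 × 1.0358 ≈ 1.38333.
Nominal growth factor: 1.33000. Real growth factor = 1.33000 / 1.38333 ≈ 0.96145.
Total real return ≈ -3.8552%.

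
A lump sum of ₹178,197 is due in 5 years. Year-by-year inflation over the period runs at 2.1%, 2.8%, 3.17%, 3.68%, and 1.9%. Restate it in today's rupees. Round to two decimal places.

₹155,761.07

Price-level factor over 5 years: 1.021 × 1.028 × 1.0317 × 1.0368 × 1.019 ≈ 1.1440406599.
Purchasing power today: ₹178,197 divided by that factor.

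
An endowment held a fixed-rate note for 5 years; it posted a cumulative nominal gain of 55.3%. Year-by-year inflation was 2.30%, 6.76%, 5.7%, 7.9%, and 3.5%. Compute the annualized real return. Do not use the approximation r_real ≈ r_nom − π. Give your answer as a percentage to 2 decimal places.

Cumulative inflation factor: 1.0230 × 1.0676 × 1.057 × 1.079 × 1.035 ≈ 1.28920.
Nominal growth factor: 1.55300. Real growth factor = 1.55300 / 1.28920 ≈ 1.20462.
Annualized: 1.20462^(1/5) − 1 ≈ 0.03793.

3.79%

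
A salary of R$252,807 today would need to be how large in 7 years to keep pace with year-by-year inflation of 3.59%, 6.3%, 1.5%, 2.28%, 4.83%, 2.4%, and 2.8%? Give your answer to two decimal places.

Cumulative price-level factor: 1.0359 × 1.063 × 1.015 × 1.0228 × 1.0483 × 1.024 × 1.028 ≈ 1.2614978547.
The nominal amount required is R$252,807 scaled up by that factor.

R$318,915.49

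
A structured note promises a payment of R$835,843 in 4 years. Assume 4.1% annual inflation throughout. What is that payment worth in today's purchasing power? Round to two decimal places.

Price-level factor over 4 years: (1 + 4.1%)^4 ≈ 1.1743645098.
Purchasing power today: R$835,843 divided by that factor.

R$711,740.68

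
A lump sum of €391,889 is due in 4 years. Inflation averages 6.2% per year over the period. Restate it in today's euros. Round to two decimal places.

Price-level factor over 4 years: (1 + 6.2%)^4 ≈ 1.2720320883.
Purchasing power today: €391,889 divided by that factor.

€308,081.06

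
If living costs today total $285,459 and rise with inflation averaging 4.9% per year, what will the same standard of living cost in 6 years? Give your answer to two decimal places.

Cumulative price-level factor: (1+4.9%)^6 ≈ 1.3324561607.
The nominal amount required is $285,459 scaled up by that factor.

$380,361.60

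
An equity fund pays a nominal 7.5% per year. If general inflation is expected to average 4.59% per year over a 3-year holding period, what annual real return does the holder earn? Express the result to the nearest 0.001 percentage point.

2.782%

With constant rates the annual real return is the same each year: (1+7.5%)/(1+4.59%) − 1 = 0.02782.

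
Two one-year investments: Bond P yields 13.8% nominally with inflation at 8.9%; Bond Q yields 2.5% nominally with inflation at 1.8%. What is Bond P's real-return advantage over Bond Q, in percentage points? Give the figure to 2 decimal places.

Bond P real return: 1.138/1.089 − 1 = 4.500%.
Bond Q real return: 1.025/1.018 − 1 = 0.688%.
Difference: 4.500 − 0.688 = 3.812 pp.

3.81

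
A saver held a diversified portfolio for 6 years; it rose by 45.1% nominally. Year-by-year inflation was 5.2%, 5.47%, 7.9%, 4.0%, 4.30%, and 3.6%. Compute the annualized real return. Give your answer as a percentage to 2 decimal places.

Cumulative inflation factor: 1.052 × 1.0547 × 1.079 × 1.040 × 1.0430 × 1.036 ≈ 1.34538.
Nominal growth factor: 1.45100. Real growth factor = 1.45100 / 1.34538 ≈ 1.07851.
Annualized: 1.07851^(1/6) − 1 ≈ 0.01268.

1.27%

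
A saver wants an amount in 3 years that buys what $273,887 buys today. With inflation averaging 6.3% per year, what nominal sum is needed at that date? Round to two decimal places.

$328,981.30

Cumulative price-level factor: (1+6.3%)^3 = 1.201157047.
Multiplying $273,887 by the price-level factor gives the future nominal sum.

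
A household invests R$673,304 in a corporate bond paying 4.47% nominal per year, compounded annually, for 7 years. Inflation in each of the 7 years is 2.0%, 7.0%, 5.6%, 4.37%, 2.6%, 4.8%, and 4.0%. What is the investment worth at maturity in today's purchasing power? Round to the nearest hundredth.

R$679,808.86

Nominal value at maturity: R$673,304 × (1 + 4.47%)^7 ≈ R$914,433.98.
Price-level factor over 7 years: 1.020 × 1.070 × 1.056 × 1.0437 × 1.026 × 1.048 × 1.040 ≈ 1.3451339494.
The maturity value deflated by that factor is the answer in today's purchasing power.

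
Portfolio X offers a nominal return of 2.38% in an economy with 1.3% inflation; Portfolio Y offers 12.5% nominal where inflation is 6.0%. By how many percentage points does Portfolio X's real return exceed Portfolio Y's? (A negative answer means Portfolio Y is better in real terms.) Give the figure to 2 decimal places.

Portfolio X real return: 1.0238/1.013 − 1 = 1.066%.
Portfolio Y real return: 1.125/1.060 − 1 = 6.132%.
Difference: 1.066 − 6.132 = -5.066 pp.

-5.07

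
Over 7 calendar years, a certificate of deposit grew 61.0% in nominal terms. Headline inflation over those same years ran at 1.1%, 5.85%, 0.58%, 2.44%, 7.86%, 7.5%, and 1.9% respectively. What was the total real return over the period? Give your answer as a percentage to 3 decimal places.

Cumulative inflation factor: 1.011 × 1.0585 × 1.0058 × 1.0244 × 1.0786 × 1.075 × 1.019 ≈ 1.30277.
Nominal growth factor: 1.61000. Real growth factor = 1.61000 / 1.30277 ≈ 1.23583.
Total real return ≈ 23.5832%.

23.583%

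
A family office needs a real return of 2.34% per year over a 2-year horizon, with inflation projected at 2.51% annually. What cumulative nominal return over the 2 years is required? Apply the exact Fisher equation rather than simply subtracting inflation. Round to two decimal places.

Required annual nominal rate: (1+2.34%)(1+2.51%) − 1 = 4.908734%.
Cumulative over 2 years: (1 + 0.04908734)^2 − 1 ≈ 0.10058.

10.06%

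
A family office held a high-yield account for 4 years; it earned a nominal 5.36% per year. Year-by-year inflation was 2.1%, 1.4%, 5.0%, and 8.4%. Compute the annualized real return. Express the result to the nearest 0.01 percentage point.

1.12%

Cumulative inflation factor: 1.021 × 1.014 × 1.050 × 1.084 ≈ 1.17837.
Nominal growth factor: 1.23226. Real growth factor = 1.23226 / 1.17837 ≈ 1.04573.
Annualized: 1.04573^(1/4) − 1 ≈ 0.01124.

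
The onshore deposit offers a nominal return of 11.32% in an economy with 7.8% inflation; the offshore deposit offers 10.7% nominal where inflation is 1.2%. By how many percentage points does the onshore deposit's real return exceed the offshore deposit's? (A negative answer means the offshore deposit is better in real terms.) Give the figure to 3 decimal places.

The onshore deposit real return: 1.1132/1.078 − 1 = 3.2653%.
The offshore deposit real return: 1.107/1.012 − 1 = 9.3874%.
Difference: 3.2653 − 9.3874 = -6.1221 pp.

-6.122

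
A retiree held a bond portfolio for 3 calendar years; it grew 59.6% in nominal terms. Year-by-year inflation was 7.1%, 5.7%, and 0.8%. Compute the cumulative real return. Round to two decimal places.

39.86%

Cumulative inflation factor: 1.071 × 1.057 × 1.008 ≈ 1.14110.
Nominal growth factor: 1.59600. Real growth factor = 1.59600 / 1.14110 ≈ 1.39865.
Total real return ≈ 39.8646%.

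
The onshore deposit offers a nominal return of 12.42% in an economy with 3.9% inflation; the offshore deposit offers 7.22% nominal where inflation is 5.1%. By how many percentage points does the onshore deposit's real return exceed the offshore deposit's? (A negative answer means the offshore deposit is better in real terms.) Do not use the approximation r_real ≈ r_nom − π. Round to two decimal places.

6.18

The onshore deposit real return: 1.1242/1.039 − 1 = 8.200%.
The offshore deposit real return: 1.0722/1.051 − 1 = 2.017%.
Difference: 8.200 − 2.017 = 6.183 pp.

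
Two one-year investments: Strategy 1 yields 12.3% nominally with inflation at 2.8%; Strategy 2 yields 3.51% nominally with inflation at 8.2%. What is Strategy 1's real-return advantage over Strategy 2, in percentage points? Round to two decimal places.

Strategy 1 real return: 1.123/1.028 − 1 = 9.241%.
Strategy 2 real return: 1.0351/1.082 − 1 = -4.335%.
Difference: 9.241 − (-4.335) = 13.576 pp.

13.58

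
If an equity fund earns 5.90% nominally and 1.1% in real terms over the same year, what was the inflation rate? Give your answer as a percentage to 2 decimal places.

4.75%

From (1+r_nom) = (1+r_real)(1+π), we get 1+π = (1 + 5.90%)/(1 + 1.1%) = 1.0590/1.011 ≈ 1.04748.
So π ≈ 4.7478%.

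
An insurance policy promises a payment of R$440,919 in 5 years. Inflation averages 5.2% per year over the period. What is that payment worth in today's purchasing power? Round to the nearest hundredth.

Price-level factor over 5 years: (1 + 5.2%)^5 ≈ 1.2884830183.
Purchasing power today: R$440,919 divided by that factor.

R$342,200.09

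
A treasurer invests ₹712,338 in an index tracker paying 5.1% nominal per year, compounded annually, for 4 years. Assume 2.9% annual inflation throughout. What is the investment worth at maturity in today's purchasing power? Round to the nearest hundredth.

Nominal value at maturity: ₹712,338 × (1 + 5.1%)^4 ≈ ₹869,154.49.
Price-level factor over 4 years: (1 + 2.9%)^4 ≈ 1.1211442633.
Dividing the nominal maturity value by the price-level factor gives the value in today's money.

₹775,238.76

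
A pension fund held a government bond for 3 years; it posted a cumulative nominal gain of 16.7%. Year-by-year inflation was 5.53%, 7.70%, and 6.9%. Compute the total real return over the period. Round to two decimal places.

-3.95%

Cumulative inflation factor: 1.0553 × 1.0770 × 1.069 ≈ 1.21498.
Nominal growth factor: 1.16700. Real growth factor = 1.16700 / 1.21498 ≈ 0.96051.
Total real return ≈ -3.9491%.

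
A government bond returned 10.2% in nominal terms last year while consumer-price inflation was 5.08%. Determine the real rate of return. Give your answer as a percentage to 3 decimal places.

4.872%

Real return via the Fisher equation: (1 + 10.2%)/(1 + 5.08%) − 1 = 1.102/1.0508 − 1 ≈ 0.04872.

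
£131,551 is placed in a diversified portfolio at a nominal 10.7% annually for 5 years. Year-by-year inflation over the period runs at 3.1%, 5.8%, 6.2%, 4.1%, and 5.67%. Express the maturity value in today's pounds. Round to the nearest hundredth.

Nominal value at maturity: £131,551 × (1 + 10.7%)^5 ≈ £218,691.68.
Price-level factor over 5 years: 1.031 × 1.058 × 1.062 × 1.041 × 1.0567 ≈ 1.2742988368.
Dividing the nominal maturity value by the price-level factor gives the value in today's money.

£171,617.26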